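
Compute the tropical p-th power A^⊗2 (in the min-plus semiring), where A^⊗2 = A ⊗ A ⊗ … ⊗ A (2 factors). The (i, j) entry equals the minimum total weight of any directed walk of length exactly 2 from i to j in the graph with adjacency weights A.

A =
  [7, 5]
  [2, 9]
A^⊗2 =
  [7, 12]
  [9, 7]

Each entry (A^⊗2)_ij equals the minimum over all length-2 walks i = v_0 → v_1 → … → v_2 = j of Σ_t A[v_t][v_{t+1}]. For example, for (i, j) = (0, 1) we minimise over 2 possible intermediate vertex sequences; the minimum is 12, attained along the walk 0 → 0 → 1.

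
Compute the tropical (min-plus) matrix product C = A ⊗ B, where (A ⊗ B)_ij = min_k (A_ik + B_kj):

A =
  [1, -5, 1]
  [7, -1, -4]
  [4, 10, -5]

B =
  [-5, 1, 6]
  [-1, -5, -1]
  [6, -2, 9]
A ⊗ B =
  [-6, -10, -6]
  [-2, -6, -2]
  [-1, -7, 4]

Apply the min-plus product entry-by-entry:
  C[0][0] = min over k of (A[0][0] + B[0][0] = 1 + -5 = -4, A[0][1] + B[1][0] = -5 + -1 = -6, A[0][2] + B[2][0] = 1 + 6 = 7) = -6 (attained at k = 1)
  C[0][1] = min over k of (A[0][0] + B[0][1] = 1 + 1 = 2, A[0][1] + B[1][1] = -5 + -5 = -10, A[0][2] + B[2][1] = 1 + -2 = -1) = -10 (attained at k = 1)
  C[0][2] = min over k of (A[0][0] + B[0][2] = 1 + 6 = 7, A[0][1] + B[1][2] = -5 + -1 = -6, A[0][2] + B[2][2] = 1 + 9 = 10) = -6 (attained at k = 1)
  C[1][0] = min over k of (A[1][0] + B[0][0] = 7 + -5 = 2, A[1][1] + B[1][0] = -1 + -1 = -2, A[1][2] + B[2][0] = -4 + 6 = 2) = -2 (attained at k = 1)
  C[1][1] = min over k of (A[1][0] + B[0][1] = 7 + 1 = 8, A[1][1] + B[1][1] = -1 + -5 = -6, A[1][2] + B[2][1] = -4 + -2 = -6) = -6 (attained at k = 1)
  C[1][2] = min over k of (A[1][0] + B[0][2] = 7 + 6 = 13, A[1][1] + B[1][2] = -1 + -1 = -2, A[1][2] + B[2][2] = -4 + 9 = 5) = -2 (attained at k = 1)
  C[2][0] = min over k of (A[2][0] + B[0][0] = 4 + -5 = -1, A[2][1] + B[1][0] = 10 + -1 = 9, A[2][2] + B[2][0] = -5 + 6 = 1) = -1 (attained at k = 0)
  C[2][1] = min over k of (A[2][0] + B[0][1] = 4 + 1 = 5, A[2][1] + B[1][1] = 10 + -5 = 5, A[2][2] + B[2][1] = -5 + -2 = -7) = -7 (attained at k = 2)
  C[2][2] = min over k of (A[2][0] + B[0][2] = 4 + 6 = 10, A[2][1] + B[1][2] = 10 + -1 = 9, A[2][2] + B[2][2] = -5 + 9 = 4) = 4 (attained at k = 2)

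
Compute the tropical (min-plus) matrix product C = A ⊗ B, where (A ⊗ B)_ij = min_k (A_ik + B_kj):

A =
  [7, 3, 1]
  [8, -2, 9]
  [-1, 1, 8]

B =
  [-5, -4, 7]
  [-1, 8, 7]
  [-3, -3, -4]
A ⊗ B =
  [-2, -2, -3]
  [-3, 4, 5]
  [-6, -5, 4]

Apply the min-plus product entry-by-entry:
  C[0][0] = min over k of (A[0][0] + B[0][0] = 7 + -5 = 2, A[0][1] + B[1][0] = 3 + -1 = 2, A[0][2] + B[2][0] = 1 + -3 = -2) = -2 (attained at k = 2)
  C[0][1] = min over k of (A[0][0] + B[0][1] = 7 + -4 = 3, A[0][1] + B[1][1] = 3 + 8 = 11, A[0][2] + B[2][1] = 1 + -3 = -2) = -2 (attained at k = 2)
  C[0][2] = min over k of (A[0][0] + B[0][2] = 7 + 7 = 14, A[0][1] + B[1][2] = 3 + 7 = 10, A[0][2] + B[2][2] = 1 + -4 = -3) = -3 (attained at k = 2)
  C[1][0] = min over k of (A[1][0] + B[0][0] = 8 + -5 = 3, A[1][1] + B[1][0] = -2 + -1 = -3, A[1][2] + B[2][0] = 9 + -3 = 6) = -3 (attained at k = 1)
  C[1][1] = min over k of (A[1][0] + B[0][1] = 8 + -4 = 4, A[1][1] + B[1][1] = -2 + 8 = 6, A[1][2] + B[2][1] = 9 + -3 = 6) = 4 (attained at k = 0)
  C[1][2] = min over k of (A[1][0] + B[0][2] = 8 + 7 = 15, A[1][1] + B[1][2] = -2 + 7 = 5, A[1][2] + B[2][2] = 9 + -4 = 5) = 5 (attained at k = 1)
  C[2][0] = min over k of (A[2][0] + B[0][0] = -1 + -5 = -6, A[2][1] + B[1][0] = 1 + -1 = 0, A[2][2] + B[2][0] = 8 + -3 = 5) = -6 (attained at k = 0)
  C[2][1] = min over k of (A[2][0] + B[0][1] = -1 + -4 = -5, A[2][1] + B[1][1] = 1 + 8 = 9, A[2][2] + B[2][1] = 8 + -3 = 5) = -5 (attained at k = 0)
  C[2][2] = min over k of (A[2][0] + B[0][2] = -1 + 7 = 6, A[2][1] + B[1][2] = 1 + 7 = 8, A[2][2] + B[2][2] = 8 + -4 = 4) = 4 (attained at k = 2)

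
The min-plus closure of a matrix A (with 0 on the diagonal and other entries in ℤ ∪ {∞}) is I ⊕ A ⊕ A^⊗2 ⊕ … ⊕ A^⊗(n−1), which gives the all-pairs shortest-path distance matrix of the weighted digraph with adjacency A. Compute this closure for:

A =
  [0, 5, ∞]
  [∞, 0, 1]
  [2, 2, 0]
Closure =
  [0, 5, 6]
  [3, 0, 1]
  [2, 2, 0]

This is the Floyd-Warshall all-pairs shortest-path computation. For each intermediate vertex k = 0, 1, …, 2, update dist[i][j] ← min(dist[i][j], dist[i][k] + dist[k][j]). The final matrix gives, for each (i, j), the minimum total weight of any directed path from i to j (possibly empty when i = j).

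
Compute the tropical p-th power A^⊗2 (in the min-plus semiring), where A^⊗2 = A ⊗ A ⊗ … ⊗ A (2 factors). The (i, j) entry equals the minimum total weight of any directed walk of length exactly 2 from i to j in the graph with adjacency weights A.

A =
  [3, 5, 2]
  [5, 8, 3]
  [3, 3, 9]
A^⊗2 =
  [5, 5, 5]
  [6, 6, 7]
  [6, 8, 5]

Each entry (A^⊗2)_ij equals the minimum over all length-2 walks i = v_0 → v_1 → … → v_2 = j of Σ_t A[v_t][v_{t+1}]. For example, for (i, j) = (0, 2) we minimise over 3 possible intermediate vertex sequences; the minimum is 5, attained along the walk 0 → 0 → 2.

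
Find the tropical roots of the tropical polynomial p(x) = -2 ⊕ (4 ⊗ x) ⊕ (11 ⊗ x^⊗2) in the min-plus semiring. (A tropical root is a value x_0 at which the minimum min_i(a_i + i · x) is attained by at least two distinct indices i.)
Roots: {-7, -6}

Each tropical root is a break point of the lower envelope of the lines y = a_i + i · x (there are 3 lines, with slopes 0, 1, ..., 2). Only the lines that attain the minimum somewhere contribute to roots; other lines are dominated. Here the surviving (envelope) indices are i = 2, i = 1, i = 0.
Intersections between consecutive envelope lines give the roots: for adjacent envelope indices i < j the intersection is x = (a_i − a_j) / (j − i). Reading off the sorted break points: {-7, -6}.
Verification: at each break x_0, at least two indices attain the minimum of min_i(a_i + i · x_0).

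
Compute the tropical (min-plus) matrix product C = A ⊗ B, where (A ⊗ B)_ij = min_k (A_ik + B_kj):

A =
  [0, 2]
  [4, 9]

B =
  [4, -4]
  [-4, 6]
A ⊗ B =
  [-2, -4]
  [5, 0]

Apply the min-plus product entry-by-entry:
  C[0][0] = min over k of (A[0][0] + B[0][0] = 0 + 4 = 4, A[0][1] + B[1][0] = 2 + -4 = -2) = -2 (attained at k = 1)
  C[0][1] = min over k of (A[0][0] + B[0][1] = 0 + -4 = -4, A[0][1] + B[1][1] = 2 + 6 = 8) = -4 (attained at k = 0)
  C[1][0] = min over k of (A[1][0] + B[0][0] = 4 + 4 = 8, A[1][1] + B[1][0] = 9 + -4 = 5) = 5 (attained at k = 1)
  C[1][1] = min over k of (A[1][0] + B[0][1] = 4 + -4 = 0, A[1][1] + B[1][1] = 9 + 6 = 15) = 0 (attained at k = 0)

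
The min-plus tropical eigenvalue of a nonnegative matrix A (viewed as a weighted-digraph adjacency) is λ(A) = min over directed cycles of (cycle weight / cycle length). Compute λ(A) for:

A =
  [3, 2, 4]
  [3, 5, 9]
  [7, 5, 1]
λ(A) = 1

Enumerate directed cycles and compute their means (weight / length). Sample:
  cycle 0 → 0: weight = 3, length = 1, mean = 3/1 ≈ 3.000
  cycle 1 → 1: weight = 5, length = 1, mean = 5/1 ≈ 5.000
  cycle 2 → 2: weight = 1, length = 1, mean = 1/1 ≈ 1.000
  cycle 0 → 1 → 0: weight = 5, length = 2, mean = 5/2 ≈ 2.500
  cycle 0 → 2 → 0: weight = 11, length = 2, mean = 11/2 ≈ 5.500
  cycle 1 → 0 → 1: weight = 5, length = 2, mean = 5/2 ≈ 2.500
Minimum mean = 1.000, attained e.g. along the cycle 2 → 2 with weight 1 and length 1. So λ(A) = 1/1 = 1.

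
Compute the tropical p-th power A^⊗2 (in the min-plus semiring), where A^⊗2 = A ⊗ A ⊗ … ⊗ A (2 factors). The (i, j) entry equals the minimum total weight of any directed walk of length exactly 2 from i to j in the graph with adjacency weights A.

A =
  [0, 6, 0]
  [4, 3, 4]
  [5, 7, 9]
A^⊗2 =
  [0, 6, 0]
  [4, 6, 4]
  [5, 10, 5]

Each entry (A^⊗2)_ij equals the minimum over all length-2 walks i = v_0 → v_1 → … → v_2 = j of Σ_t A[v_t][v_{t+1}]. For example, for (i, j) = (0, 2) we minimise over 3 possible intermediate vertex sequences; the minimum is 0, attained along the walk 0 → 0 → 2.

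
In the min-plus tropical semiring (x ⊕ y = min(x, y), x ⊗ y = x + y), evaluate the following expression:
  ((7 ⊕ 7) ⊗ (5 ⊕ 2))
((7 ⊕ 7) ⊗ (5 ⊕ 2)) = 9

Expand innermost to outermost. Recall ⊕ takes the minimum of its arguments and ⊗ takes their sum. Working out the expression ((7 ⊕ 7) ⊗ (5 ⊕ 2)) gives 9.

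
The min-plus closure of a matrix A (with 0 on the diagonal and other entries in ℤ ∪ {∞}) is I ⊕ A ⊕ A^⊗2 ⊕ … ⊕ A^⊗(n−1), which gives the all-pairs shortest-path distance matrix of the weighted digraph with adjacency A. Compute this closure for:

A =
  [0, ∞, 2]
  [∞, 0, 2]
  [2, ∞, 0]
Closure =
  [0, ∞, 2]
  [4, 0, 2]
  [2, ∞, 0]

This is the Floyd-Warshall all-pairs shortest-path computation. For each intermediate vertex k = 0, 1, …, 2, update dist[i][j] ← min(dist[i][j], dist[i][k] + dist[k][j]). The final matrix gives, for each (i, j), the minimum total weight of any directed path from i to j (possibly empty when i = j).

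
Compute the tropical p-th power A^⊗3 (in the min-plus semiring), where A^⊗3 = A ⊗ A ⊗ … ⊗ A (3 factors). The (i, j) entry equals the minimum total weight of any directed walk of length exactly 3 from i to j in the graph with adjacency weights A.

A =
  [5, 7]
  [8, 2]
A^⊗3 =
  [15, 11]
  [12, 6]

Each entry (A^⊗3)_ij equals the minimum over all length-3 walks i = v_0 → v_1 → … → v_3 = j of Σ_t A[v_t][v_{t+1}]. For example, for (i, j) = (0, 1) we minimise over 4 possible intermediate vertex sequences; the minimum is 11, attained along the walk 0 → 1 → 1 → 1.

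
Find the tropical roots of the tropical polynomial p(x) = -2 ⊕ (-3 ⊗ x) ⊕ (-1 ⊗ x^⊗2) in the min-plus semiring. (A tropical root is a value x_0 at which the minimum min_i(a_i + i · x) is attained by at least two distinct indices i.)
Roots: {-2, 1}

Each tropical root is a break point of the lower envelope of the lines y = a_i + i · x (there are 3 lines, with slopes 0, 1, ..., 2). Only the lines that attain the minimum somewhere contribute to roots; other lines are dominated. Here the surviving (envelope) indices are i = 2, i = 1, i = 0.
Intersections between consecutive envelope lines give the roots: for adjacent envelope indices i < j the intersection is x = (a_i − a_j) / (j − i). Reading off the sorted break points: {-2, 1}.
Verification: at each break x_0, at least two indices attain the minimum of min_i(a_i + i · x_0).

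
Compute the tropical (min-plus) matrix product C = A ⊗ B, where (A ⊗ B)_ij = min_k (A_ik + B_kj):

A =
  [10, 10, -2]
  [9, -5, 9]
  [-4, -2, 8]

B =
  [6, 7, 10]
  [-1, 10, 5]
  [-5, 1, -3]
A ⊗ B =
  [-7, -1, -5]
  [-6, 5, 0]
  [-3, 3, 3]

Apply the min-plus product entry-by-entry:
  C[0][0] = min over k of (A[0][0] + B[0][0] = 10 + 6 = 16, A[0][1] + B[1][0] = 10 + -1 = 9, A[0][2] + B[2][0] = -2 + -5 = -7) = -7 (attained at k = 2)
  C[0][1] = min over k of (A[0][0] + B[0][1] = 10 + 7 = 17, A[0][1] + B[1][1] = 10 + 10 = 20, A[0][2] + B[2][1] = -2 + 1 = -1) = -1 (attained at k = 2)
  C[0][2] = min over k of (A[0][0] + B[0][2] = 10 + 10 = 20, A[0][1] + B[1][2] = 10 + 5 = 15, A[0][2] + B[2][2] = -2 + -3 = -5) = -5 (attained at k = 2)
  C[1][0] = min over k of (A[1][0] + B[0][0] = 9 + 6 = 15, A[1][1] + B[1][0] = -5 + -1 = -6, A[1][2] + B[2][0] = 9 + -5 = 4) = -6 (attained at k = 1)
  C[1][1] = min over k of (A[1][0] + B[0][1] = 9 + 7 = 16, A[1][1] + B[1][1] = -5 + 10 = 5, A[1][2] + B[2][1] = 9 + 1 = 10) = 5 (attained at k = 1)
  C[1][2] = min over k of (A[1][0] + B[0][2] = 9 + 10 = 19, A[1][1] + B[1][2] = -5 + 5 = 0, A[1][2] + B[2][2] = 9 + -3 = 6) = 0 (attained at k = 1)
  C[2][0] = min over k of (A[2][0] + B[0][0] = -4 + 6 = 2, A[2][1] + B[1][0] = -2 + -1 = -3, A[2][2] + B[2][0] = 8 + -5 = 3) = -3 (attained at k = 1)
  C[2][1] = min over k of (A[2][0] + B[0][1] = -4 + 7 = 3, A[2][1] + B[1][1] = -2 + 10 = 8, A[2][2] + B[2][1] = 8 + 1 = 9) = 3 (attained at k = 0)
  C[2][2] = min over k of (A[2][0] + B[0][2] = -4 + 10 = 6, A[2][1] + B[1][2] = -2 + 5 = 3, A[2][2] + B[2][2] = 8 + -3 = 5) = 3 (attained at k = 1)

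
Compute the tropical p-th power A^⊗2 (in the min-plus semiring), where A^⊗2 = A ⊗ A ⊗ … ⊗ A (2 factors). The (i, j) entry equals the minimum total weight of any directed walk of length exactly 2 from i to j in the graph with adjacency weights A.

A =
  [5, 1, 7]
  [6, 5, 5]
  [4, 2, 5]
A^⊗2 =
  [7, 6, 6]
  [9, 7, 10]
  [8, 5, 7]

Each entry (A^⊗2)_ij equals the minimum over all length-2 walks i = v_0 → v_1 → … → v_2 = j of Σ_t A[v_t][v_{t+1}]. For example, for (i, j) = (0, 2) we minimise over 3 possible intermediate vertex sequences; the minimum is 6, attained along the walk 0 → 1 → 2.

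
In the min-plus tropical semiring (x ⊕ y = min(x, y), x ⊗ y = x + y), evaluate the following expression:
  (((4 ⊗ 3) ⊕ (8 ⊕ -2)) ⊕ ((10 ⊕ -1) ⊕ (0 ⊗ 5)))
(((4 ⊗ 3) ⊕ (8 ⊕ -2)) ⊕ ((10 ⊕ -1) ⊕ (0 ⊗ 5))) = -2

Expand innermost to outermost. Recall ⊕ takes the minimum of its arguments and ⊗ takes their sum. Working out the expression (((4 ⊗ 3) ⊕ (8 ⊕ -2)) ⊕ ((10 ⊕ -1) ⊕ (0 ⊗ 5))) gives -2.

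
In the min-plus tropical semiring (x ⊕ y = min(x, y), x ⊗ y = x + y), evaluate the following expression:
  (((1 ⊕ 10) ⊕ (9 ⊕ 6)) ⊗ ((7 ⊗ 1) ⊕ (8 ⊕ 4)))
(((1 ⊕ 10) ⊕ (9 ⊕ 6)) ⊗ ((7 ⊗ 1) ⊕ (8 ⊕ 4))) = 5

Expand innermost to outermost. Recall ⊕ takes the minimum of its arguments and ⊗ takes their sum. Working out the expression (((1 ⊕ 10) ⊕ (9 ⊕ 6)) ⊗ ((7 ⊗ 1) ⊕ (8 ⊕ 4))) gives 5.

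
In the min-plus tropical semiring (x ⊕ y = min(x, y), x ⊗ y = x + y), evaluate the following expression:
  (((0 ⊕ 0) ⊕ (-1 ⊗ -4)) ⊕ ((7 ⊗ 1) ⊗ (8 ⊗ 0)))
(((0 ⊕ 0) ⊕ (-1 ⊗ -4)) ⊕ ((7 ⊗ 1) ⊗ (8 ⊗ 0))) = -5

Expand innermost to outermost. Recall ⊕ takes the minimum of its arguments and ⊗ takes their sum. Working out the expression (((0 ⊕ 0) ⊕ (-1 ⊗ -4)) ⊕ ((7 ⊗ 1) ⊗ (8 ⊗ 0))) gives -5.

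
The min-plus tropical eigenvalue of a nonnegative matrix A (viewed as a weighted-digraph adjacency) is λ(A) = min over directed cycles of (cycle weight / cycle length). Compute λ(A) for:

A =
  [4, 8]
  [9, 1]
λ(A) = 1

Enumerate directed cycles and compute their means (weight / length). Sample:
  cycle 0 → 0: weight = 4, length = 1, mean = 4/1 ≈ 4.000
  cycle 1 → 1: weight = 1, length = 1, mean = 1/1 ≈ 1.000
  cycle 0 → 1 → 0: weight = 17, length = 2, mean = 17/2 ≈ 8.500
  cycle 1 → 0 → 1: weight = 17, length = 2, mean = 17/2 ≈ 8.500
Minimum mean = 1.000, attained e.g. along the cycle 1 → 1 with weight 1 and length 1. So λ(A) = 1/1 = 1.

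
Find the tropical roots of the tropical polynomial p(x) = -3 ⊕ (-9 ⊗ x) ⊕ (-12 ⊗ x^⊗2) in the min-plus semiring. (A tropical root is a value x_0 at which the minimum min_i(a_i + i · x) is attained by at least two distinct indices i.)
Roots: {3, 6}

Each tropical root is a break point of the lower envelope of the lines y = a_i + i · x (there are 3 lines, with slopes 0, 1, ..., 2). Only the lines that attain the minimum somewhere contribute to roots; other lines are dominated. Here the surviving (envelope) indices are i = 2, i = 1, i = 0.
Intersections between consecutive envelope lines give the roots: for adjacent envelope indices i < j the intersection is x = (a_i − a_j) / (j − i). Reading off the sorted break points: {3, 6}.
Verification: at each break x_0, at least two indices attain the minimum of min_i(a_i + i · x_0).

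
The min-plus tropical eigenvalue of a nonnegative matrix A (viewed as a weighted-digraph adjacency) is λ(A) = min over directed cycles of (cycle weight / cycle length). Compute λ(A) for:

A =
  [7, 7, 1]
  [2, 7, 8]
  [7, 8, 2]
λ(A) = 2

Enumerate directed cycles and compute their means (weight / length). Sample:
  cycle 0 → 0: weight = 7, length = 1, mean = 7/1 ≈ 7.000
  cycle 1 → 1: weight = 7, length = 1, mean = 7/1 ≈ 7.000
  cycle 2 → 2: weight = 2, length = 1, mean = 2/1 ≈ 2.000
  cycle 0 → 1 → 0: weight = 9, length = 2, mean = 9/2 ≈ 4.500
  cycle 0 → 2 → 0: weight = 8, length = 2, mean = 8/2 ≈ 4.000
  cycle 1 → 0 → 1: weight = 9, length = 2, mean = 9/2 ≈ 4.500
Minimum mean = 2.000, attained e.g. along the cycle 2 → 2 with weight 2 and length 1. So λ(A) = 2/1 = 2.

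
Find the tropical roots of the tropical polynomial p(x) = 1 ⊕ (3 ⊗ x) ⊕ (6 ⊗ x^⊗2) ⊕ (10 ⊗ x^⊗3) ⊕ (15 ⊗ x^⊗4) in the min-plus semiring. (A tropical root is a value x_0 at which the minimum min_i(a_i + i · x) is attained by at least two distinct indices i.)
Roots: {-5, -4, -3, -2}

Each tropical root is a break point of the lower envelope of the lines y = a_i + i · x (there are 5 lines, with slopes 0, 1, ..., 4). Only the lines that attain the minimum somewhere contribute to roots; other lines are dominated. Here the surviving (envelope) indices are i = 4, i = 3, i = 2, i = 1, i = 0.
Intersections between consecutive envelope lines give the roots: for adjacent envelope indices i < j the intersection is x = (a_i − a_j) / (j − i). Reading off the sorted break points: {-5, -4, -3, -2}.
Verification: at each break x_0, at least two indices attain the minimum of min_i(a_i + i · x_0).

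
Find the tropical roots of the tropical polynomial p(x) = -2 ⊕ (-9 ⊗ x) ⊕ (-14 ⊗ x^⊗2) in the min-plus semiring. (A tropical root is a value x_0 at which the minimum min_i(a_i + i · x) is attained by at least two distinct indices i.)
Roots: {5, 7}

Each tropical root is a break point of the lower envelope of the lines y = a_i + i · x (there are 3 lines, with slopes 0, 1, ..., 2). Only the lines that attain the minimum somewhere contribute to roots; other lines are dominated. Here the surviving (envelope) indices are i = 2, i = 1, i = 0.
Intersections between consecutive envelope lines give the roots: for adjacent envelope indices i < j the intersection is x = (a_i − a_j) / (j − i). Reading off the sorted break points: {5, 7}.
Verification: at each break x_0, at least two indices attain the minimum of min_i(a_i + i · x_0).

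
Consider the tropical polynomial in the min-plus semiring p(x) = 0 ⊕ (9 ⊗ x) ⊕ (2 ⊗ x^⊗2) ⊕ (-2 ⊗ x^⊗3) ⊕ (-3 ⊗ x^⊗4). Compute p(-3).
p(-3) = -15

A tropical monomial a ⊗ x^⊗i evaluates to a + i · x. Evaluating each term at x = -3:
  Term 0 contributes 0 + 0 · -3 = 0
  Term 1 contributes 9 + 1 · -3 = 6
  Term 2 contributes 2 + 2 · -3 = -4
  Term 3 contributes -2 + 3 · -3 = -11
  Term 4 contributes -3 + 4 · -3 = -15
p(-3) = ⊕ of these = min[0, 6, -4, -11, -15] = -15.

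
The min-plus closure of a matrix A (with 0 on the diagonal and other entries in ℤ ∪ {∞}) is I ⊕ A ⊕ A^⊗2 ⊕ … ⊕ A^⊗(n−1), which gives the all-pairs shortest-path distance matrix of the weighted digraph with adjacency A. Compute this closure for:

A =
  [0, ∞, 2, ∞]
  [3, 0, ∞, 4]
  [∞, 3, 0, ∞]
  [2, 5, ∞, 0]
Closure =
  [0, 5, 2, 9]
  [3, 0, 5, 4]
  [6, 3, 0, 7]
  [2, 5, 4, 0]

This is the Floyd-Warshall all-pairs shortest-path computation. For each intermediate vertex k = 0, 1, …, 3, update dist[i][j] ← min(dist[i][j], dist[i][k] + dist[k][j]). The final matrix gives, for each (i, j), the minimum total weight of any directed path from i to j (possibly empty when i = j).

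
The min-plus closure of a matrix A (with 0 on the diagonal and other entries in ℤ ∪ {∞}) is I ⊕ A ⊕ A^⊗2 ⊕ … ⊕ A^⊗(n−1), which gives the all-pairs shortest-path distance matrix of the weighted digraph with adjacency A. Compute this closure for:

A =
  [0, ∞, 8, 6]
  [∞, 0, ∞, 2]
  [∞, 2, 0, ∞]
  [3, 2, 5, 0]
Closure =
  [0, 8, 8, 6]
  [5, 0, 7, 2]
  [7, 2, 0, 4]
  [3, 2, 5, 0]

This is the Floyd-Warshall all-pairs shortest-path computation. For each intermediate vertex k = 0, 1, …, 3, update dist[i][j] ← min(dist[i][j], dist[i][k] + dist[k][j]). The final matrix gives, for each (i, j), the minimum total weight of any directed path from i to j (possibly empty when i = j).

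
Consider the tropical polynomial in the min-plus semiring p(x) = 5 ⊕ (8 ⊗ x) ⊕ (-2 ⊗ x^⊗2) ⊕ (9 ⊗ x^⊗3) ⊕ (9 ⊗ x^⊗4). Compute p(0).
p(0) = -2

A tropical monomial a ⊗ x^⊗i evaluates to a + i · x. Evaluating each term at x = 0:
  Term 0 contributes 5 + 0 · 0 = 5
  Term 1 contributes 8 + 1 · 0 = 8
  Term 2 contributes -2 + 2 · 0 = -2
  Term 3 contributes 9 + 3 · 0 = 9
  Term 4 contributes 9 + 4 · 0 = 9
p(0) = ⊕ of these = min[5, 8, -2, 9, 9] = -2.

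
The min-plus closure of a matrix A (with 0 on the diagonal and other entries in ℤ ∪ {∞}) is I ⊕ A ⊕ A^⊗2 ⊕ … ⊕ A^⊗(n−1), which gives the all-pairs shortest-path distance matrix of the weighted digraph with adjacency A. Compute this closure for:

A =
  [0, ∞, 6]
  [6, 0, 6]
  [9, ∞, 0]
Closure =
  [0, ∞, 6]
  [6, 0, 6]
  [9, ∞, 0]

This is the Floyd-Warshall all-pairs shortest-path computation. For each intermediate vertex k = 0, 1, …, 2, update dist[i][j] ← min(dist[i][j], dist[i][k] + dist[k][j]). The final matrix gives, for each (i, j), the minimum total weight of any directed path from i to j (possibly empty when i = j).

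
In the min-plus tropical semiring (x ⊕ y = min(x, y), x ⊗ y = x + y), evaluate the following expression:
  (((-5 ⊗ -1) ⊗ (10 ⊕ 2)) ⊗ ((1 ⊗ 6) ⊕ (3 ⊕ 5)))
(((-5 ⊗ -1) ⊗ (10 ⊕ 2)) ⊗ ((1 ⊗ 6) ⊕ (3 ⊕ 5))) = -1

Expand innermost to outermost. Recall ⊕ takes the minimum of its arguments and ⊗ takes their sum. Working out the expression (((-5 ⊗ -1) ⊗ (10 ⊕ 2)) ⊗ ((1 ⊗ 6) ⊕ (3 ⊕ 5))) gives -1.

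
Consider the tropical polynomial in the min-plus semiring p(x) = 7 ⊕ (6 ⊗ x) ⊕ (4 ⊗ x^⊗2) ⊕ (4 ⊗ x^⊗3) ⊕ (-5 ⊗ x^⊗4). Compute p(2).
p(2) = 3

A tropical monomial a ⊗ x^⊗i evaluates to a + i · x. Evaluating each term at x = 2:
  Term 0 contributes 7 + 0 · 2 = 7
  Term 1 contributes 6 + 1 · 2 = 8
  Term 2 contributes 4 + 2 · 2 = 8
  Term 3 contributes 4 + 3 · 2 = 10
  Term 4 contributes -5 + 4 · 2 = 3
p(2) = ⊕ of these = min[7, 8, 8, 10, 3] = 3.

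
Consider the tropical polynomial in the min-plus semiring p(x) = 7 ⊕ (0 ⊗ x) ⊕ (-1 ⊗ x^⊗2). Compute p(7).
p(7) = 7

A tropical monomial a ⊗ x^⊗i evaluates to a + i · x. Evaluating each term at x = 7:
  Term 0 contributes 7 + 0 · 7 = 7
  Term 1 contributes 0 + 1 · 7 = 7
  Term 2 contributes -1 + 2 · 7 = 13
p(7) = ⊕ of these = min[7, 7, 13] = 7.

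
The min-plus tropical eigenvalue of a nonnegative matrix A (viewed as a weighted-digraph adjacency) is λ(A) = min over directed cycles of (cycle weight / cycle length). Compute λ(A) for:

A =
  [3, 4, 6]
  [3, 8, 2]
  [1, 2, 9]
λ(A) = 2

Enumerate directed cycles and compute their means (weight / length). Sample:
  cycle 0 → 0: weight = 3, length = 1, mean = 3/1 ≈ 3.000
  cycle 1 → 1: weight = 8, length = 1, mean = 8/1 ≈ 8.000
  cycle 2 → 2: weight = 9, length = 1, mean = 9/1 ≈ 9.000
  cycle 0 → 1 → 0: weight = 7, length = 2, mean = 7/2 ≈ 3.500
  cycle 0 → 2 → 0: weight = 7, length = 2, mean = 7/2 ≈ 3.500
  cycle 1 → 0 → 1: weight = 7, length = 2, mean = 7/2 ≈ 3.500
Minimum mean = 2.000, attained e.g. along the cycle 1 → 2 → 1 with weight 4 and length 2. So λ(A) = 4/2 = 2.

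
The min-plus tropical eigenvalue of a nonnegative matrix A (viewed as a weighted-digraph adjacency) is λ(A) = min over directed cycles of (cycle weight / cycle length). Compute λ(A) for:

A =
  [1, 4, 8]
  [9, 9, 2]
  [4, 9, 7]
λ(A) = 1

Enumerate directed cycles and compute their means (weight / length). Sample:
  cycle 0 → 0: weight = 1, length = 1, mean = 1/1 ≈ 1.000
  cycle 1 → 1: weight = 9, length = 1, mean = 9/1 ≈ 9.000
  cycle 2 → 2: weight = 7, length = 1, mean = 7/1 ≈ 7.000
  cycle 0 → 1 → 0: weight = 13, length = 2, mean = 13/2 ≈ 6.500
  cycle 0 → 2 → 0: weight = 12, length = 2, mean = 12/2 ≈ 6.000
  cycle 1 → 0 → 1: weight = 13, length = 2, mean = 13/2 ≈ 6.500
Minimum mean = 1.000, attained e.g. along the cycle 0 → 0 with weight 1 and length 1. So λ(A) = 1/1 = 1.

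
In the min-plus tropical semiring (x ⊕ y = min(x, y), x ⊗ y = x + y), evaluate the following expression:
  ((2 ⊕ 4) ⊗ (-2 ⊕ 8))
((2 ⊕ 4) ⊗ (-2 ⊕ 8)) = 0

Expand innermost to outermost. Recall ⊕ takes the minimum of its arguments and ⊗ takes their sum. Working out the expression ((2 ⊕ 4) ⊗ (-2 ⊕ 8)) gives 0.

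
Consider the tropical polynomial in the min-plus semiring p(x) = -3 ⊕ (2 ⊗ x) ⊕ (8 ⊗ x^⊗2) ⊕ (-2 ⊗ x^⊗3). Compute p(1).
p(1) = -3

A tropical monomial a ⊗ x^⊗i evaluates to a + i · x. Evaluating each term at x = 1:
  Term 0 contributes -3 + 0 · 1 = -3
  Term 1 contributes 2 + 1 · 1 = 3
  Term 2 contributes 8 + 2 · 1 = 10
  Term 3 contributes -2 + 3 · 1 = 1
p(1) = ⊕ of these = min[-3, 3, 10, 1] = -3.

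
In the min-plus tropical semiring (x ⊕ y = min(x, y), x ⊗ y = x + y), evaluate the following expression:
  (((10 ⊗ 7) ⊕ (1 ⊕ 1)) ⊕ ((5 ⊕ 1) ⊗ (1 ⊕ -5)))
(((10 ⊗ 7) ⊕ (1 ⊕ 1)) ⊕ ((5 ⊕ 1) ⊗ (1 ⊕ -5))) = -4

Expand innermost to outermost. Recall ⊕ takes the minimum of its arguments and ⊗ takes their sum. Working out the expression (((10 ⊗ 7) ⊕ (1 ⊕ 1)) ⊕ ((5 ⊕ 1) ⊗ (1 ⊕ -5))) gives -4.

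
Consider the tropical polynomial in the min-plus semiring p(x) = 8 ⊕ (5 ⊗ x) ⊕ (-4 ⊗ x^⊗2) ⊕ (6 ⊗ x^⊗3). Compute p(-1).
p(-1) = -6

A tropical monomial a ⊗ x^⊗i evaluates to a + i · x. Evaluating each term at x = -1:
  Term 0 contributes 8 + 0 · -1 = 8
  Term 1 contributes 5 + 1 · -1 = 4
  Term 2 contributes -4 + 2 · -1 = -6
  Term 3 contributes 6 + 3 · -1 = 3
p(-1) = ⊕ of these = min[8, 4, -6, 3] = -6.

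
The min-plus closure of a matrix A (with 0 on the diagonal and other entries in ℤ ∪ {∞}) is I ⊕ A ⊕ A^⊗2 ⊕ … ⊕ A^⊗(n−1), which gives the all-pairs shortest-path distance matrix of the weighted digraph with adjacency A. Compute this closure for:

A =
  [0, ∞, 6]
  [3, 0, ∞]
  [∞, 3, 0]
Closure =
  [0, 9, 6]
  [3, 0, 9]
  [6, 3, 0]

This is the Floyd-Warshall all-pairs shortest-path computation. For each intermediate vertex k = 0, 1, …, 2, update dist[i][j] ← min(dist[i][j], dist[i][k] + dist[k][j]). The final matrix gives, for each (i, j), the minimum total weight of any directed path from i to j (possibly empty when i = j).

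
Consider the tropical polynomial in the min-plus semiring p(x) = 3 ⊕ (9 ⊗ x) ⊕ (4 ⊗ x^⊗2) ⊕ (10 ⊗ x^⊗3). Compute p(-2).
p(-2) = 0

A tropical monomial a ⊗ x^⊗i evaluates to a + i · x. Evaluating each term at x = -2:
  Term 0 contributes 3 + 0 · -2 = 3
  Term 1 contributes 9 + 1 · -2 = 7
  Term 2 contributes 4 + 2 · -2 = 0
  Term 3 contributes 10 + 3 · -2 = 4
p(-2) = ⊕ of these = min[3, 7, 0, 4] = 0.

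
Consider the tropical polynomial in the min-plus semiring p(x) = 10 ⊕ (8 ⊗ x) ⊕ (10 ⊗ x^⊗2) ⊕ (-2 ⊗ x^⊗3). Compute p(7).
p(7) = 10

A tropical monomial a ⊗ x^⊗i evaluates to a + i · x. Evaluating each term at x = 7:
  Term 0 contributes 10 + 0 · 7 = 10
  Term 1 contributes 8 + 1 · 7 = 15
  Term 2 contributes 10 + 2 · 7 = 24
  Term 3 contributes -2 + 3 · 7 = 19
p(7) = ⊕ of these = min[10, 15, 24, 19] = 10.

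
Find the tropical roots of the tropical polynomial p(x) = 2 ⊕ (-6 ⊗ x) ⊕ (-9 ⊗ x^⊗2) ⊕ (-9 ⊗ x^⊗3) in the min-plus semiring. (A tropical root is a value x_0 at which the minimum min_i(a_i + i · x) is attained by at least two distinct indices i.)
Roots: {0, 3, 8}

Each tropical root is a break point of the lower envelope of the lines y = a_i + i · x (there are 4 lines, with slopes 0, 1, ..., 3). Only the lines that attain the minimum somewhere contribute to roots; other lines are dominated. Here the surviving (envelope) indices are i = 3, i = 2, i = 1, i = 0.
Intersections between consecutive envelope lines give the roots: for adjacent envelope indices i < j the intersection is x = (a_i − a_j) / (j − i). Reading off the sorted break points: {0, 3, 8}.
Verification: at each break x_0, at least two indices attain the minimum of min_i(a_i + i · x_0).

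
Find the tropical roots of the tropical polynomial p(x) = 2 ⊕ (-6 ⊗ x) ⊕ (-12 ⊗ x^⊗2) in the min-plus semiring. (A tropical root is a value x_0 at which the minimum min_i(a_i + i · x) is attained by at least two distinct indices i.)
Roots: {6, 8}

Each tropical root is a break point of the lower envelope of the lines y = a_i + i · x (there are 3 lines, with slopes 0, 1, ..., 2). Only the lines that attain the minimum somewhere contribute to roots; other lines are dominated. Here the surviving (envelope) indices are i = 2, i = 1, i = 0.
Intersections between consecutive envelope lines give the roots: for adjacent envelope indices i < j the intersection is x = (a_i − a_j) / (j − i). Reading off the sorted break points: {6, 8}.
Verification: at each break x_0, at least two indices attain the minimum of min_i(a_i + i · x_0).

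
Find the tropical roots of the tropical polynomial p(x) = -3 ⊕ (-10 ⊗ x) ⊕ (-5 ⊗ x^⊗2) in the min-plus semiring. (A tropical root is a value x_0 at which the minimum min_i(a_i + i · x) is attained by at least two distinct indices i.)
Roots: {-5, 7}

Each tropical root is a break point of the lower envelope of the lines y = a_i + i · x (there are 3 lines, with slopes 0, 1, ..., 2). Only the lines that attain the minimum somewhere contribute to roots; other lines are dominated. Here the surviving (envelope) indices are i = 2, i = 1, i = 0.
Intersections between consecutive envelope lines give the roots: for adjacent envelope indices i < j the intersection is x = (a_i − a_j) / (j − i). Reading off the sorted break points: {-5, 7}.
Verification: at each break x_0, at least two indices attain the minimum of min_i(a_i + i · x_0).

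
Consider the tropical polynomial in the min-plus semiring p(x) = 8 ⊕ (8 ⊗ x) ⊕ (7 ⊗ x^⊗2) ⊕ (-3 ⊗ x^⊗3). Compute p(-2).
p(-2) = -9

A tropical monomial a ⊗ x^⊗i evaluates to a + i · x. Evaluating each term at x = -2:
  Term 0 contributes 8 + 0 · -2 = 8
  Term 1 contributes 8 + 1 · -2 = 6
  Term 2 contributes 7 + 2 · -2 = 3
  Term 3 contributes -3 + 3 · -2 = -9
p(-2) = ⊕ of these = min[8, 6, 3, -9] = -9.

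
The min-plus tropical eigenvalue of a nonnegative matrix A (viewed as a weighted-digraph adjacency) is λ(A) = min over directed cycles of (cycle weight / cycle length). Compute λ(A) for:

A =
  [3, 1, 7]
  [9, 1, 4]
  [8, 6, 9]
λ(A) = 1

Enumerate directed cycles and compute their means (weight / length). Sample:
  cycle 0 → 0: weight = 3, length = 1, mean = 3/1 ≈ 3.000
  cycle 1 → 1: weight = 1, length = 1, mean = 1/1 ≈ 1.000
  cycle 2 → 2: weight = 9, length = 1, mean = 9/1 ≈ 9.000
  cycle 0 → 1 → 0: weight = 10, length = 2, mean = 10/2 ≈ 5.000
  cycle 0 → 2 → 0: weight = 15, length = 2, mean = 15/2 ≈ 7.500
  cycle 1 → 0 → 1: weight = 10, length = 2, mean = 10/2 ≈ 5.000
Minimum mean = 1.000, attained e.g. along the cycle 1 → 1 with weight 1 and length 1. So λ(A) = 1/1 = 1.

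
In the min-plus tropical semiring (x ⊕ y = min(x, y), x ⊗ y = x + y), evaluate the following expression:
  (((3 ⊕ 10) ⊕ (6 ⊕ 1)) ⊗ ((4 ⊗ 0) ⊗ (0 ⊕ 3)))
(((3 ⊕ 10) ⊕ (6 ⊕ 1)) ⊗ ((4 ⊗ 0) ⊗ (0 ⊕ 3))) = 5

Expand innermost to outermost. Recall ⊕ takes the minimum of its arguments and ⊗ takes their sum. Working out the expression (((3 ⊕ 10) ⊕ (6 ⊕ 1)) ⊗ ((4 ⊗ 0) ⊗ (0 ⊕ 3))) gives 5.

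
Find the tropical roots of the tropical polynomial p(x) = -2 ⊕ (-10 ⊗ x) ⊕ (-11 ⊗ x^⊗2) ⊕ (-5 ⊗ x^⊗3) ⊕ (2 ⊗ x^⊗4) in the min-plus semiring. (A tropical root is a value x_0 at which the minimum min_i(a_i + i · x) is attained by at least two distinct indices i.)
Roots: {-7, -6, 1, 8}

Each tropical root is a break point of the lower envelope of the lines y = a_i + i · x (there are 5 lines, with slopes 0, 1, ..., 4). Only the lines that attain the minimum somewhere contribute to roots; other lines are dominated. Here the surviving (envelope) indices are i = 4, i = 3, i = 2, i = 1, i = 0.
Intersections between consecutive envelope lines give the roots: for adjacent envelope indices i < j the intersection is x = (a_i − a_j) / (j − i). Reading off the sorted break points: {-7, -6, 1, 8}.
Verification: at each break x_0, at least two indices attain the minimum of min_i(a_i + i · x_0).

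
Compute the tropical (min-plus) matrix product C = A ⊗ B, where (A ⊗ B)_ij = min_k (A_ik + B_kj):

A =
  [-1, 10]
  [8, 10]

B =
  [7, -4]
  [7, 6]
A ⊗ B =
  [6, -5]
  [15, 4]

Apply the min-plus product entry-by-entry:
  C[0][0] = min over k of (A[0][0] + B[0][0] = -1 + 7 = 6, A[0][1] + B[1][0] = 10 + 7 = 17) = 6 (attained at k = 0)
  C[0][1] = min over k of (A[0][0] + B[0][1] = -1 + -4 = -5, A[0][1] + B[1][1] = 10 + 6 = 16) = -5 (attained at k = 0)
  C[1][0] = min over k of (A[1][0] + B[0][0] = 8 + 7 = 15, A[1][1] + B[1][0] = 10 + 7 = 17) = 15 (attained at k = 0)
  C[1][1] = min over k of (A[1][0] + B[0][1] = 8 + -4 = 4, A[1][1] + B[1][1] = 10 + 6 = 16) = 4 (attained at k = 0)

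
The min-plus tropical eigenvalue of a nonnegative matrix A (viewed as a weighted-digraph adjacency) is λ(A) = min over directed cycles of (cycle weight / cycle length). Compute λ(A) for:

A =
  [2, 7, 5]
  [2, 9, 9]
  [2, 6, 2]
λ(A) = 2

Enumerate directed cycles and compute their means (weight / length). Sample:
  cycle 0 → 0: weight = 2, length = 1, mean = 2/1 ≈ 2.000
  cycle 1 → 1: weight = 9, length = 1, mean = 9/1 ≈ 9.000
  cycle 2 → 2: weight = 2, length = 1, mean = 2/1 ≈ 2.000
  cycle 0 → 1 → 0: weight = 9, length = 2, mean = 9/2 ≈ 4.500
  cycle 0 → 2 → 0: weight = 7, length = 2, mean = 7/2 ≈ 3.500
  cycle 1 → 0 → 1: weight = 9, length = 2, mean = 9/2 ≈ 4.500
Minimum mean = 2.000, attained e.g. along the cycle 0 → 0 with weight 2 and length 1. So λ(A) = 2/1 = 2.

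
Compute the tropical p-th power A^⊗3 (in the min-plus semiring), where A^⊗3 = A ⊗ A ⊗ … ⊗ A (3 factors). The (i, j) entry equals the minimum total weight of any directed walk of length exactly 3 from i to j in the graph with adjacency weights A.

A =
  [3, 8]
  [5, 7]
A^⊗3 =
  [9, 14]
  [11, 16]

Each entry (A^⊗3)_ij equals the minimum over all length-3 walks i = v_0 → v_1 → … → v_3 = j of Σ_t A[v_t][v_{t+1}]. For example, for (i, j) = (0, 1) we minimise over 4 possible intermediate vertex sequences; the minimum is 14, attained along the walk 0 → 0 → 0 → 1.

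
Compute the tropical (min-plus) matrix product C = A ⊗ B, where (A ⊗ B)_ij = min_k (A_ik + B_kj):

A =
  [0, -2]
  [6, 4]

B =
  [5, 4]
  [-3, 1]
A ⊗ B =
  [-5, -1]
  [1, 5]

Apply the min-plus product entry-by-entry:
  C[0][0] = min over k of (A[0][0] + B[0][0] = 0 + 5 = 5, A[0][1] + B[1][0] = -2 + -3 = -5) = -5 (attained at k = 1)
  C[0][1] = min over k of (A[0][0] + B[0][1] = 0 + 4 = 4, A[0][1] + B[1][1] = -2 + 1 = -1) = -1 (attained at k = 1)
  C[1][0] = min over k of (A[1][0] + B[0][0] = 6 + 5 = 11, A[1][1] + B[1][0] = 4 + -3 = 1) = 1 (attained at k = 1)
  C[1][1] = min over k of (A[1][0] + B[0][1] = 6 + 4 = 10, A[1][1] + B[1][1] = 4 + 1 = 5) = 5 (attained at k = 1)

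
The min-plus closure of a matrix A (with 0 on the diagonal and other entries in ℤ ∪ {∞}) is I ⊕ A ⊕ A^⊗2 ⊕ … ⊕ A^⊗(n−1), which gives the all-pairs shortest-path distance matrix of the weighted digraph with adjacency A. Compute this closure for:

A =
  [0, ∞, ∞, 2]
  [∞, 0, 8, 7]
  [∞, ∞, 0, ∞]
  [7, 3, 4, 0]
Closure =
  [0, 5, 6, 2]
  [14, 0, 8, 7]
  [∞, ∞, 0, ∞]
  [7, 3, 4, 0]

This is the Floyd-Warshall all-pairs shortest-path computation. For each intermediate vertex k = 0, 1, …, 3, update dist[i][j] ← min(dist[i][j], dist[i][k] + dist[k][j]). The final matrix gives, for each (i, j), the minimum total weight of any directed path from i to j (possibly empty when i = j).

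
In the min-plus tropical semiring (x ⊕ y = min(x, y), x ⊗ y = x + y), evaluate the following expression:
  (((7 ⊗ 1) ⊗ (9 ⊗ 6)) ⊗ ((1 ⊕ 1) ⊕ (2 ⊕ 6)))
(((7 ⊗ 1) ⊗ (9 ⊗ 6)) ⊗ ((1 ⊕ 1) ⊕ (2 ⊕ 6))) = 24

Expand innermost to outermost. Recall ⊕ takes the minimum of its arguments and ⊗ takes their sum. Working out the expression (((7 ⊗ 1) ⊗ (9 ⊗ 6)) ⊗ ((1 ⊕ 1) ⊕ (2 ⊕ 6))) gives 24.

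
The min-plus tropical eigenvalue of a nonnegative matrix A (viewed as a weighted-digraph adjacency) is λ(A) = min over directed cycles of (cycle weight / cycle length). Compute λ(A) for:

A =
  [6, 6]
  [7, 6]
λ(A) = 6

Enumerate directed cycles and compute their means (weight / length). Sample:
  cycle 0 → 0: weight = 6, length = 1, mean = 6/1 ≈ 6.000
  cycle 1 → 1: weight = 6, length = 1, mean = 6/1 ≈ 6.000
  cycle 0 → 1 → 0: weight = 13, length = 2, mean = 13/2 ≈ 6.500
  cycle 1 → 0 → 1: weight = 13, length = 2, mean = 13/2 ≈ 6.500
Minimum mean = 6.000, attained e.g. along the cycle 0 → 0 with weight 6 and length 1. So λ(A) = 6/1 = 6.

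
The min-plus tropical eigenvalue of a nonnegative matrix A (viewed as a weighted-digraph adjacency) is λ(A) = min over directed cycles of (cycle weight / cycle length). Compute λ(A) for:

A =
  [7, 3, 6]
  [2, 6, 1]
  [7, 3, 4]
λ(A) = 2

Enumerate directed cycles and compute their means (weight / length). Sample:
  cycle 0 → 0: weight = 7, length = 1, mean = 7/1 ≈ 7.000
  cycle 1 → 1: weight = 6, length = 1, mean = 6/1 ≈ 6.000
  cycle 2 → 2: weight = 4, length = 1, mean = 4/1 ≈ 4.000
  cycle 0 → 1 → 0: weight = 5, length = 2, mean = 5/2 ≈ 2.500
  cycle 0 → 2 → 0: weight = 13, length = 2, mean = 13/2 ≈ 6.500
  cycle 1 → 0 → 1: weight = 5, length = 2, mean = 5/2 ≈ 2.500
Minimum mean = 2.000, attained e.g. along the cycle 1 → 2 → 1 with weight 4 and length 2. So λ(A) = 4/2 = 2.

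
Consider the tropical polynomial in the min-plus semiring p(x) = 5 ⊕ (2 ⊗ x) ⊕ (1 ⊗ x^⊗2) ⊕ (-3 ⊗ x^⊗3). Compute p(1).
p(1) = 0

A tropical monomial a ⊗ x^⊗i evaluates to a + i · x. Evaluating each term at x = 1:
  Term 0 contributes 5 + 0 · 1 = 5
  Term 1 contributes 2 + 1 · 1 = 3
  Term 2 contributes 1 + 2 · 1 = 3
  Term 3 contributes -3 + 3 · 1 = 0
p(1) = ⊕ of these = min[5, 3, 3, 0] = 0.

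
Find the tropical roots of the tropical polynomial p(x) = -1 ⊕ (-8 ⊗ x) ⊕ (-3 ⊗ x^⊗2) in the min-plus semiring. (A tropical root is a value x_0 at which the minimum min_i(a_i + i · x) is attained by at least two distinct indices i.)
Roots: {-5, 7}

Each tropical root is a break point of the lower envelope of the lines y = a_i + i · x (there are 3 lines, with slopes 0, 1, ..., 2). Only the lines that attain the minimum somewhere contribute to roots; other lines are dominated. Here the surviving (envelope) indices are i = 2, i = 1, i = 0.
Intersections between consecutive envelope lines give the roots: for adjacent envelope indices i < j the intersection is x = (a_i − a_j) / (j − i). Reading off the sorted break points: {-5, 7}.
Verification: at each break x_0, at least two indices attain the minimum of min_i(a_i + i · x_0).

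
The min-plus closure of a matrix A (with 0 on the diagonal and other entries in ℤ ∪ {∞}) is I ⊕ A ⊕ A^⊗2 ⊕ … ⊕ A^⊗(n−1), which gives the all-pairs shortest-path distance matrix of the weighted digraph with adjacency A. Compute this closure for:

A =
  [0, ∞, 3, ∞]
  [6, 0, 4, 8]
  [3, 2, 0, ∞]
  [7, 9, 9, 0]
Closure =
  [0, 5, 3, 13]
  [6, 0, 4, 8]
  [3, 2, 0, 10]
  [7, 9, 9, 0]

This is the Floyd-Warshall all-pairs shortest-path computation. For each intermediate vertex k = 0, 1, …, 3, update dist[i][j] ← min(dist[i][j], dist[i][k] + dist[k][j]). The final matrix gives, for each (i, j), the minimum total weight of any directed path from i to j (possibly empty when i = j).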